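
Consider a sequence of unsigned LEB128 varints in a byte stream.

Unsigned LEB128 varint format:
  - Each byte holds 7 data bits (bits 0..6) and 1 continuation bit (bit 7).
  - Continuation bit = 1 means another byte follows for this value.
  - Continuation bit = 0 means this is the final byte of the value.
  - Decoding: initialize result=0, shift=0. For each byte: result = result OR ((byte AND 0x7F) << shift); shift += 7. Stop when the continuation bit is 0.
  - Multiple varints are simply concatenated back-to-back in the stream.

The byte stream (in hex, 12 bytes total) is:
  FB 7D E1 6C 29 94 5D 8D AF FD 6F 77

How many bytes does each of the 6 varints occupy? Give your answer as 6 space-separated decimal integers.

Answer: 2 2 1 2 4 1

Derivation:
  byte[0]=0xFB cont=1 payload=0x7B=123: acc |= 123<<0 -> acc=123 shift=7
  byte[1]=0x7D cont=0 payload=0x7D=125: acc |= 125<<7 -> acc=16123 shift=14 [end]
Varint 1: bytes[0:2] = FB 7D -> value 16123 (2 byte(s))
  byte[2]=0xE1 cont=1 payload=0x61=97: acc |= 97<<0 -> acc=97 shift=7
  byte[3]=0x6C cont=0 payload=0x6C=108: acc |= 108<<7 -> acc=13921 shift=14 [end]
Varint 2: bytes[2:4] = E1 6C -> value 13921 (2 byte(s))
  byte[4]=0x29 cont=0 payload=0x29=41: acc |= 41<<0 -> acc=41 shift=7 [end]
Varint 3: bytes[4:5] = 29 -> value 41 (1 byte(s))
  byte[5]=0x94 cont=1 payload=0x14=20: acc |= 20<<0 -> acc=20 shift=7
  byte[6]=0x5D cont=0 payload=0x5D=93: acc |= 93<<7 -> acc=11924 shift=14 [end]
Varint 4: bytes[5:7] = 94 5D -> value 11924 (2 byte(s))
  byte[7]=0x8D cont=1 payload=0x0D=13: acc |= 13<<0 -> acc=13 shift=7
  byte[8]=0xAF cont=1 payload=0x2F=47: acc |= 47<<7 -> acc=6029 shift=14
  byte[9]=0xFD cont=1 payload=0x7D=125: acc |= 125<<14 -> acc=2054029 shift=21
  byte[10]=0x6F cont=0 payload=0x6F=111: acc |= 111<<21 -> acc=234837901 shift=28 [end]
Varint 5: bytes[7:11] = 8D AF FD 6F -> value 234837901 (4 byte(s))
  byte[11]=0x77 cont=0 payload=0x77=119: acc |= 119<<0 -> acc=119 shift=7 [end]
Varint 6: bytes[11:12] = 77 -> value 119 (1 byte(s))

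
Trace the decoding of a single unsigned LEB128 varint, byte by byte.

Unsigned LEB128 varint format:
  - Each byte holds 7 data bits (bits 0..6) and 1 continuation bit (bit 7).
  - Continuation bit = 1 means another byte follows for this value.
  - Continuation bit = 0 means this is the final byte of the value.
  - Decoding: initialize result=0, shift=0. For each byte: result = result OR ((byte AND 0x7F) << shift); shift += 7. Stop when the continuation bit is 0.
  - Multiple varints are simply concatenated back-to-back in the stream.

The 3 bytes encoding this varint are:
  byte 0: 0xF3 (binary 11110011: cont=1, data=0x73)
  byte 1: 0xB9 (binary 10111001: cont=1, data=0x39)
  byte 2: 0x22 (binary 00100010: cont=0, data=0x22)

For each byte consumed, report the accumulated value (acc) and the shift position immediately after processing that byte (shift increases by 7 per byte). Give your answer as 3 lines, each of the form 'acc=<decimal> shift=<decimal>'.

byte 0=0xF3: payload=0x73=115, contrib = 115<<0 = 115; acc -> 115, shift -> 7
byte 1=0xB9: payload=0x39=57, contrib = 57<<7 = 7296; acc -> 7411, shift -> 14
byte 2=0x22: payload=0x22=34, contrib = 34<<14 = 557056; acc -> 564467, shift -> 21

Answer: acc=115 shift=7
acc=7411 shift=14
acc=564467 shift=21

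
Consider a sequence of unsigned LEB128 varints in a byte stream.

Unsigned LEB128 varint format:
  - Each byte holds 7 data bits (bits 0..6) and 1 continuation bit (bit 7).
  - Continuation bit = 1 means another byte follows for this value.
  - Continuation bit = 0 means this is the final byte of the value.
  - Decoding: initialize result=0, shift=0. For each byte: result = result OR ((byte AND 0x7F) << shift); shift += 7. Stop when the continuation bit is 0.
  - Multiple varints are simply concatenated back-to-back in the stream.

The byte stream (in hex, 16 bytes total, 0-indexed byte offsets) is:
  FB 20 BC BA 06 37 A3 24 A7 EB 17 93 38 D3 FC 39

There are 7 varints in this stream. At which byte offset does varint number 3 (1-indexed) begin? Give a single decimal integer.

Answer: 5

Derivation:
  byte[0]=0xFB cont=1 payload=0x7B=123: acc |= 123<<0 -> acc=123 shift=7
  byte[1]=0x20 cont=0 payload=0x20=32: acc |= 32<<7 -> acc=4219 shift=14 [end]
Varint 1: bytes[0:2] = FB 20 -> value 4219 (2 byte(s))
  byte[2]=0xBC cont=1 payload=0x3C=60: acc |= 60<<0 -> acc=60 shift=7
  byte[3]=0xBA cont=1 payload=0x3A=58: acc |= 58<<7 -> acc=7484 shift=14
  byte[4]=0x06 cont=0 payload=0x06=6: acc |= 6<<14 -> acc=105788 shift=21 [end]
Varint 2: bytes[2:5] = BC BA 06 -> value 105788 (3 byte(s))
  byte[5]=0x37 cont=0 payload=0x37=55: acc |= 55<<0 -> acc=55 shift=7 [end]
Varint 3: bytes[5:6] = 37 -> value 55 (1 byte(s))
  byte[6]=0xA3 cont=1 payload=0x23=35: acc |= 35<<0 -> acc=35 shift=7
  byte[7]=0x24 cont=0 payload=0x24=36: acc |= 36<<7 -> acc=4643 shift=14 [end]
Varint 4: bytes[6:8] = A3 24 -> value 4643 (2 byte(s))
  byte[8]=0xA7 cont=1 payload=0x27=39: acc |= 39<<0 -> acc=39 shift=7
  byte[9]=0xEB cont=1 payload=0x6B=107: acc |= 107<<7 -> acc=13735 shift=14
  byte[10]=0x17 cont=0 payload=0x17=23: acc |= 23<<14 -> acc=390567 shift=21 [end]
Varint 5: bytes[8:11] = A7 EB 17 -> value 390567 (3 byte(s))
  byte[11]=0x93 cont=1 payload=0x13=19: acc |= 19<<0 -> acc=19 shift=7
  byte[12]=0x38 cont=0 payload=0x38=56: acc |= 56<<7 -> acc=7187 shift=14 [end]
Varint 6: bytes[11:13] = 93 38 -> value 7187 (2 byte(s))
  byte[13]=0xD3 cont=1 payload=0x53=83: acc |= 83<<0 -> acc=83 shift=7
  byte[14]=0xFC cont=1 payload=0x7C=124: acc |= 124<<7 -> acc=15955 shift=14
  byte[15]=0x39 cont=0 payload=0x39=57: acc |= 57<<14 -> acc=949843 shift=21 [end]
Varint 7: bytes[13:16] = D3 FC 39 -> value 949843 (3 byte(s))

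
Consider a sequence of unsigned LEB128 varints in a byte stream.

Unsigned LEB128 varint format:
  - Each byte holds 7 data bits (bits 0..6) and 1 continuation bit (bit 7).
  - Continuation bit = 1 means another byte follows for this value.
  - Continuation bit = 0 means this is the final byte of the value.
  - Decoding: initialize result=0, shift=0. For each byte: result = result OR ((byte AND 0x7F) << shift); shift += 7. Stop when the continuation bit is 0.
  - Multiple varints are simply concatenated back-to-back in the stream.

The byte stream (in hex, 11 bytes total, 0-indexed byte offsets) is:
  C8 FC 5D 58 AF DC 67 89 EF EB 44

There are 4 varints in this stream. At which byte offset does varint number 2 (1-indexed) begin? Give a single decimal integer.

Answer: 3

Derivation:
  byte[0]=0xC8 cont=1 payload=0x48=72: acc |= 72<<0 -> acc=72 shift=7
  byte[1]=0xFC cont=1 payload=0x7C=124: acc |= 124<<7 -> acc=15944 shift=14
  byte[2]=0x5D cont=0 payload=0x5D=93: acc |= 93<<14 -> acc=1539656 shift=21 [end]
Varint 1: bytes[0:3] = C8 FC 5D -> value 1539656 (3 byte(s))
  byte[3]=0x58 cont=0 payload=0x58=88: acc |= 88<<0 -> acc=88 shift=7 [end]
Varint 2: bytes[3:4] = 58 -> value 88 (1 byte(s))
  byte[4]=0xAF cont=1 payload=0x2F=47: acc |= 47<<0 -> acc=47 shift=7
  byte[5]=0xDC cont=1 payload=0x5C=92: acc |= 92<<7 -> acc=11823 shift=14
  byte[6]=0x67 cont=0 payload=0x67=103: acc |= 103<<14 -> acc=1699375 shift=21 [end]
Varint 3: bytes[4:7] = AF DC 67 -> value 1699375 (3 byte(s))
  byte[7]=0x89 cont=1 payload=0x09=9: acc |= 9<<0 -> acc=9 shift=7
  byte[8]=0xEF cont=1 payload=0x6F=111: acc |= 111<<7 -> acc=14217 shift=14
  byte[9]=0xEB cont=1 payload=0x6B=107: acc |= 107<<14 -> acc=1767305 shift=21
  byte[10]=0x44 cont=0 payload=0x44=68: acc |= 68<<21 -> acc=144373641 shift=28 [end]
Varint 4: bytes[7:11] = 89 EF EB 44 -> value 144373641 (4 byte(s))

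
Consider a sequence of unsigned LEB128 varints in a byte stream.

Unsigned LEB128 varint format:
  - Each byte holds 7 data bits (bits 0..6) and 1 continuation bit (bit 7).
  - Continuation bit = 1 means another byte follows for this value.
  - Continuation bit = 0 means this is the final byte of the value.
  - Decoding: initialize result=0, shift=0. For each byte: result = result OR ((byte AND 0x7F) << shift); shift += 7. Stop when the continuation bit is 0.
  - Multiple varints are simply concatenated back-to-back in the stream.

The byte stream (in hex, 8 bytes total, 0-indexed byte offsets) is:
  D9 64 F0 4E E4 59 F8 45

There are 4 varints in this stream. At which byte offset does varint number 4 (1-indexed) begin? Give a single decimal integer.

Answer: 6

Derivation:
  byte[0]=0xD9 cont=1 payload=0x59=89: acc |= 89<<0 -> acc=89 shift=7
  byte[1]=0x64 cont=0 payload=0x64=100: acc |= 100<<7 -> acc=12889 shift=14 [end]
Varint 1: bytes[0:2] = D9 64 -> value 12889 (2 byte(s))
  byte[2]=0xF0 cont=1 payload=0x70=112: acc |= 112<<0 -> acc=112 shift=7
  byte[3]=0x4E cont=0 payload=0x4E=78: acc |= 78<<7 -> acc=10096 shift=14 [end]
Varint 2: bytes[2:4] = F0 4E -> value 10096 (2 byte(s))
  byte[4]=0xE4 cont=1 payload=0x64=100: acc |= 100<<0 -> acc=100 shift=7
  byte[5]=0x59 cont=0 payload=0x59=89: acc |= 89<<7 -> acc=11492 shift=14 [end]
Varint 3: bytes[4:6] = E4 59 -> value 11492 (2 byte(s))
  byte[6]=0xF8 cont=1 payload=0x78=120: acc |= 120<<0 -> acc=120 shift=7
  byte[7]=0x45 cont=0 payload=0x45=69: acc |= 69<<7 -> acc=8952 shift=14 [end]
Varint 4: bytes[6:8] = F8 45 -> value 8952 (2 byte(s))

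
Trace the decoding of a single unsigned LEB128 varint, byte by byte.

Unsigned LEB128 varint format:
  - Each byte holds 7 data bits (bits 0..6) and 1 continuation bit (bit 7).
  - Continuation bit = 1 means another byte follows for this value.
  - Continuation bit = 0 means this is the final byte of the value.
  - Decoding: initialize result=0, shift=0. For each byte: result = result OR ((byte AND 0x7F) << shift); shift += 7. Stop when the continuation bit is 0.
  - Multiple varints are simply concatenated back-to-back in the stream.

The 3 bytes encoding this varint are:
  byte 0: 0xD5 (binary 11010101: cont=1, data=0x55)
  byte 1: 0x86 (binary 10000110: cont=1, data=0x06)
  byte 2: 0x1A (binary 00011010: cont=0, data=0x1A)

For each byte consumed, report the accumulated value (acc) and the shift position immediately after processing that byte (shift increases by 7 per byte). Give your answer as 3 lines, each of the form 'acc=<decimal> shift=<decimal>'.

byte 0=0xD5: payload=0x55=85, contrib = 85<<0 = 85; acc -> 85, shift -> 7
byte 1=0x86: payload=0x06=6, contrib = 6<<7 = 768; acc -> 853, shift -> 14
byte 2=0x1A: payload=0x1A=26, contrib = 26<<14 = 425984; acc -> 426837, shift -> 21

Answer: acc=85 shift=7
acc=853 shift=14
acc=426837 shift=21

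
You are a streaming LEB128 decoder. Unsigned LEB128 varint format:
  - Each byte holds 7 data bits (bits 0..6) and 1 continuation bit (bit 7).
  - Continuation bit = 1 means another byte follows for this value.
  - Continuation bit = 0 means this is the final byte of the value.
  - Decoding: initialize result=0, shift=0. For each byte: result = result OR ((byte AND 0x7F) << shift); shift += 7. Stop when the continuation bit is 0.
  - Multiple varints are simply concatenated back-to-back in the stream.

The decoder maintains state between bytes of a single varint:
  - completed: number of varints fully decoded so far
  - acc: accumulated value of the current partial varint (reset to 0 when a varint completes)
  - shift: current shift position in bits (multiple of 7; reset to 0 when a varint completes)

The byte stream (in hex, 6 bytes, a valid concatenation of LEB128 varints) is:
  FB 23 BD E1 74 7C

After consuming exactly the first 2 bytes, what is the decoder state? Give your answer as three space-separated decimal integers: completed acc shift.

Answer: 1 0 0

Derivation:
byte[0]=0xFB cont=1 payload=0x7B: acc |= 123<<0 -> completed=0 acc=123 shift=7
byte[1]=0x23 cont=0 payload=0x23: varint #1 complete (value=4603); reset -> completed=1 acc=0 shift=0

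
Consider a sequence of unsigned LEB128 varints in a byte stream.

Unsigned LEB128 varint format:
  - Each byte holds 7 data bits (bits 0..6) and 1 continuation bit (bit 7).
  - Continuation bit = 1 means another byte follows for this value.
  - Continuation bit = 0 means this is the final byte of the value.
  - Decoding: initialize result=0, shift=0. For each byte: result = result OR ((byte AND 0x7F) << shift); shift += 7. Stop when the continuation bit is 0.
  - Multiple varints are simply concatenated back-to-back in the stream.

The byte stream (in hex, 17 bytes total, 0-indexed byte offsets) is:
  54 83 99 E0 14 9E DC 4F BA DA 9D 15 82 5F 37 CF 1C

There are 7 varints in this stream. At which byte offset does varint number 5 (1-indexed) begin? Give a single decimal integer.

Answer: 12

Derivation:
  byte[0]=0x54 cont=0 payload=0x54=84: acc |= 84<<0 -> acc=84 shift=7 [end]
Varint 1: bytes[0:1] = 54 -> value 84 (1 byte(s))
  byte[1]=0x83 cont=1 payload=0x03=3: acc |= 3<<0 -> acc=3 shift=7
  byte[2]=0x99 cont=1 payload=0x19=25: acc |= 25<<7 -> acc=3203 shift=14
  byte[3]=0xE0 cont=1 payload=0x60=96: acc |= 96<<14 -> acc=1576067 shift=21
  byte[4]=0x14 cont=0 payload=0x14=20: acc |= 20<<21 -> acc=43519107 shift=28 [end]
Varint 2: bytes[1:5] = 83 99 E0 14 -> value 43519107 (4 byte(s))
  byte[5]=0x9E cont=1 payload=0x1E=30: acc |= 30<<0 -> acc=30 shift=7
  byte[6]=0xDC cont=1 payload=0x5C=92: acc |= 92<<7 -> acc=11806 shift=14
  byte[7]=0x4F cont=0 payload=0x4F=79: acc |= 79<<14 -> acc=1306142 shift=21 [end]
Varint 3: bytes[5:8] = 9E DC 4F -> value 1306142 (3 byte(s))
  byte[8]=0xBA cont=1 payload=0x3A=58: acc |= 58<<0 -> acc=58 shift=7
  byte[9]=0xDA cont=1 payload=0x5A=90: acc |= 90<<7 -> acc=11578 shift=14
  byte[10]=0x9D cont=1 payload=0x1D=29: acc |= 29<<14 -> acc=486714 shift=21
  byte[11]=0x15 cont=0 payload=0x15=21: acc |= 21<<21 -> acc=44526906 shift=28 [end]
Varint 4: bytes[8:12] = BA DA 9D 15 -> value 44526906 (4 byte(s))
  byte[12]=0x82 cont=1 payload=0x02=2: acc |= 2<<0 -> acc=2 shift=7
  byte[13]=0x5F cont=0 payload=0x5F=95: acc |= 95<<7 -> acc=12162 shift=14 [end]
Varint 5: bytes[12:14] = 82 5F -> value 12162 (2 byte(s))
  byte[14]=0x37 cont=0 payload=0x37=55: acc |= 55<<0 -> acc=55 shift=7 [end]
Varint 6: bytes[14:15] = 37 -> value 55 (1 byte(s))
  byte[15]=0xCF cont=1 payload=0x4F=79: acc |= 79<<0 -> acc=79 shift=7
  byte[16]=0x1C cont=0 payload=0x1C=28: acc |= 28<<7 -> acc=3663 shift=14 [end]
Varint 7: bytes[15:17] = CF 1C -> value 3663 (2 byte(s))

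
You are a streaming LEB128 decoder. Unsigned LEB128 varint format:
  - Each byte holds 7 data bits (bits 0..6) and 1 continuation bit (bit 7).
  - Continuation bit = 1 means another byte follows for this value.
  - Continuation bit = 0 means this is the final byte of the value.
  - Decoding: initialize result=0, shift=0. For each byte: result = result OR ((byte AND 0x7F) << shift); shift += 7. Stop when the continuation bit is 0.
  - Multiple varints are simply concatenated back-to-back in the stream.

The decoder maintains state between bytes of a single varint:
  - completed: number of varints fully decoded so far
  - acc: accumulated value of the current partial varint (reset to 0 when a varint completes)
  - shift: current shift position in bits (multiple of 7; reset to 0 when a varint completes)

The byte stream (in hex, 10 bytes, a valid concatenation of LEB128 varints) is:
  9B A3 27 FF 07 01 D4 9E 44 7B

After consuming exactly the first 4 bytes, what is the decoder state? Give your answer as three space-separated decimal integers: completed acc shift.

byte[0]=0x9B cont=1 payload=0x1B: acc |= 27<<0 -> completed=0 acc=27 shift=7
byte[1]=0xA3 cont=1 payload=0x23: acc |= 35<<7 -> completed=0 acc=4507 shift=14
byte[2]=0x27 cont=0 payload=0x27: varint #1 complete (value=643483); reset -> completed=1 acc=0 shift=0
byte[3]=0xFF cont=1 payload=0x7F: acc |= 127<<0 -> completed=1 acc=127 shift=7

Answer: 1 127 7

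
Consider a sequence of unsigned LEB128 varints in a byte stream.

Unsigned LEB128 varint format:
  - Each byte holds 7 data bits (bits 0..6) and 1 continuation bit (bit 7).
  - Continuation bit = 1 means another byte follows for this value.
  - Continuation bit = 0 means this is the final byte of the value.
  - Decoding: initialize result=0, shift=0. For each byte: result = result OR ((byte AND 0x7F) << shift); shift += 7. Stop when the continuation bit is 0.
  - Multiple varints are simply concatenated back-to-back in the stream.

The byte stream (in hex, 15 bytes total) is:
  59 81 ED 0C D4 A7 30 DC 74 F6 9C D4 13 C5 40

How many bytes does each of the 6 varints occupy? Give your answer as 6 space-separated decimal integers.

  byte[0]=0x59 cont=0 payload=0x59=89: acc |= 89<<0 -> acc=89 shift=7 [end]
Varint 1: bytes[0:1] = 59 -> value 89 (1 byte(s))
  byte[1]=0x81 cont=1 payload=0x01=1: acc |= 1<<0 -> acc=1 shift=7
  byte[2]=0xED cont=1 payload=0x6D=109: acc |= 109<<7 -> acc=13953 shift=14
  byte[3]=0x0C cont=0 payload=0x0C=12: acc |= 12<<14 -> acc=210561 shift=21 [end]
Varint 2: bytes[1:4] = 81 ED 0C -> value 210561 (3 byte(s))
  byte[4]=0xD4 cont=1 payload=0x54=84: acc |= 84<<0 -> acc=84 shift=7
  byte[5]=0xA7 cont=1 payload=0x27=39: acc |= 39<<7 -> acc=5076 shift=14
  byte[6]=0x30 cont=0 payload=0x30=48: acc |= 48<<14 -> acc=791508 shift=21 [end]
Varint 3: bytes[4:7] = D4 A7 30 -> value 791508 (3 byte(s))
  byte[7]=0xDC cont=1 payload=0x5C=92: acc |= 92<<0 -> acc=92 shift=7
  byte[8]=0x74 cont=0 payload=0x74=116: acc |= 116<<7 -> acc=14940 shift=14 [end]
Varint 4: bytes[7:9] = DC 74 -> value 14940 (2 byte(s))
  byte[9]=0xF6 cont=1 payload=0x76=118: acc |= 118<<0 -> acc=118 shift=7
  byte[10]=0x9C cont=1 payload=0x1C=28: acc |= 28<<7 -> acc=3702 shift=14
  byte[11]=0xD4 cont=1 payload=0x54=84: acc |= 84<<14 -> acc=1379958 shift=21
  byte[12]=0x13 cont=0 payload=0x13=19: acc |= 19<<21 -> acc=41225846 shift=28 [end]
Varint 5: bytes[9:13] = F6 9C D4 13 -> value 41225846 (4 byte(s))
  byte[13]=0xC5 cont=1 payload=0x45=69: acc |= 69<<0 -> acc=69 shift=7
  byte[14]=0x40 cont=0 payload=0x40=64: acc |= 64<<7 -> acc=8261 shift=14 [end]
Varint 6: bytes[13:15] = C5 40 -> value 8261 (2 byte(s))

Answer: 1 3 3 2 4 2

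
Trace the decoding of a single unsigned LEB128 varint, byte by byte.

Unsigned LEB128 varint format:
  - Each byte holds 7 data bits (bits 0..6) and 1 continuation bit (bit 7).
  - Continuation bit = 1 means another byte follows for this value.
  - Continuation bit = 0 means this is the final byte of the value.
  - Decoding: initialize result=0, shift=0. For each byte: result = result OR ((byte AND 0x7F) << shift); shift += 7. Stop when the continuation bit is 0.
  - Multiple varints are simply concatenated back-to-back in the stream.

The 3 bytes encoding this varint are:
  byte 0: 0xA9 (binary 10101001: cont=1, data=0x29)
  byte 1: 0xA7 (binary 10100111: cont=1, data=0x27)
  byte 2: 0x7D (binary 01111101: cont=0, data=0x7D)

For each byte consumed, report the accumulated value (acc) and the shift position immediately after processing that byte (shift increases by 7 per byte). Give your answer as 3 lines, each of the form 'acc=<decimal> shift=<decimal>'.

byte 0=0xA9: payload=0x29=41, contrib = 41<<0 = 41; acc -> 41, shift -> 7
byte 1=0xA7: payload=0x27=39, contrib = 39<<7 = 4992; acc -> 5033, shift -> 14
byte 2=0x7D: payload=0x7D=125, contrib = 125<<14 = 2048000; acc -> 2053033, shift -> 21

Answer: acc=41 shift=7
acc=5033 shift=14
acc=2053033 shift=21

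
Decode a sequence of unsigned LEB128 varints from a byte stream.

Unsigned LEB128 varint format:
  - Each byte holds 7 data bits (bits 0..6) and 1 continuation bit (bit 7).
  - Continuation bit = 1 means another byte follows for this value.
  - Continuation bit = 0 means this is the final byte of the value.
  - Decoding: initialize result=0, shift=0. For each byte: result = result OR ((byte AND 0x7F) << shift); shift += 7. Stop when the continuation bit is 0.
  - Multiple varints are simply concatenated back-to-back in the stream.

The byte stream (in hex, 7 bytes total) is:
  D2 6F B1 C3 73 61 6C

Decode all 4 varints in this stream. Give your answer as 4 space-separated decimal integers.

Answer: 14290 1892785 97 108

Derivation:
  byte[0]=0xD2 cont=1 payload=0x52=82: acc |= 82<<0 -> acc=82 shift=7
  byte[1]=0x6F cont=0 payload=0x6F=111: acc |= 111<<7 -> acc=14290 shift=14 [end]
Varint 1: bytes[0:2] = D2 6F -> value 14290 (2 byte(s))
  byte[2]=0xB1 cont=1 payload=0x31=49: acc |= 49<<0 -> acc=49 shift=7
  byte[3]=0xC3 cont=1 payload=0x43=67: acc |= 67<<7 -> acc=8625 shift=14
  byte[4]=0x73 cont=0 payload=0x73=115: acc |= 115<<14 -> acc=1892785 shift=21 [end]
Varint 2: bytes[2:5] = B1 C3 73 -> value 1892785 (3 byte(s))
  byte[5]=0x61 cont=0 payload=0x61=97: acc |= 97<<0 -> acc=97 shift=7 [end]
Varint 3: bytes[5:6] = 61 -> value 97 (1 byte(s))
  byte[6]=0x6C cont=0 payload=0x6C=108: acc |= 108<<0 -> acc=108 shift=7 [end]
Varint 4: bytes[6:7] = 6C -> value 108 (1 byte(s))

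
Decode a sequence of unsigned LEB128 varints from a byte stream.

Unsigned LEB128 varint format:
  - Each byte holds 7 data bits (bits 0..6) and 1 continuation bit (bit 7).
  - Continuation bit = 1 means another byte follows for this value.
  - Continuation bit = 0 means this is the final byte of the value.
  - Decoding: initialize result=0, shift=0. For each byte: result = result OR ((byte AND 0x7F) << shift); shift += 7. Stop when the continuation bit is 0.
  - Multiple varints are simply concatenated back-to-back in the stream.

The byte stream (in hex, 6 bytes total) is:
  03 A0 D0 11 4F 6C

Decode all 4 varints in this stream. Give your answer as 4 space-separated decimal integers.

  byte[0]=0x03 cont=0 payload=0x03=3: acc |= 3<<0 -> acc=3 shift=7 [end]
Varint 1: bytes[0:1] = 03 -> value 3 (1 byte(s))
  byte[1]=0xA0 cont=1 payload=0x20=32: acc |= 32<<0 -> acc=32 shift=7
  byte[2]=0xD0 cont=1 payload=0x50=80: acc |= 80<<7 -> acc=10272 shift=14
  byte[3]=0x11 cont=0 payload=0x11=17: acc |= 17<<14 -> acc=288800 shift=21 [end]
Varint 2: bytes[1:4] = A0 D0 11 -> value 288800 (3 byte(s))
  byte[4]=0x4F cont=0 payload=0x4F=79: acc |= 79<<0 -> acc=79 shift=7 [end]
Varint 3: bytes[4:5] = 4F -> value 79 (1 byte(s))
  byte[5]=0x6C cont=0 payload=0x6C=108: acc |= 108<<0 -> acc=108 shift=7 [end]
Varint 4: bytes[5:6] = 6C -> value 108 (1 byte(s))

Answer: 3 288800 79 108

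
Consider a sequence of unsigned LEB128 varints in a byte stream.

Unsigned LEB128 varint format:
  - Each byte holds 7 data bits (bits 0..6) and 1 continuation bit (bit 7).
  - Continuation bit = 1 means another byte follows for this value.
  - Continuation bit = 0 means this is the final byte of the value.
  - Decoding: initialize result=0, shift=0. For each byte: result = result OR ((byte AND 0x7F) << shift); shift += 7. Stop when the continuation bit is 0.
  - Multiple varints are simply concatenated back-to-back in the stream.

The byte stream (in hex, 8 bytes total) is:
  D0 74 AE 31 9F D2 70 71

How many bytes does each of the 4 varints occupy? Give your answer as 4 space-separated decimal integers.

  byte[0]=0xD0 cont=1 payload=0x50=80: acc |= 80<<0 -> acc=80 shift=7
  byte[1]=0x74 cont=0 payload=0x74=116: acc |= 116<<7 -> acc=14928 shift=14 [end]
Varint 1: bytes[0:2] = D0 74 -> value 14928 (2 byte(s))
  byte[2]=0xAE cont=1 payload=0x2E=46: acc |= 46<<0 -> acc=46 shift=7
  byte[3]=0x31 cont=0 payload=0x31=49: acc |= 49<<7 -> acc=6318 shift=14 [end]
Varint 2: bytes[2:4] = AE 31 -> value 6318 (2 byte(s))
  byte[4]=0x9F cont=1 payload=0x1F=31: acc |= 31<<0 -> acc=31 shift=7
  byte[5]=0xD2 cont=1 payload=0x52=82: acc |= 82<<7 -> acc=10527 shift=14
  byte[6]=0x70 cont=0 payload=0x70=112: acc |= 112<<14 -> acc=1845535 shift=21 [end]
Varint 3: bytes[4:7] = 9F D2 70 -> value 1845535 (3 byte(s))
  byte[7]=0x71 cont=0 payload=0x71=113: acc |= 113<<0 -> acc=113 shift=7 [end]
Varint 4: bytes[7:8] = 71 -> value 113 (1 byte(s))

Answer: 2 2 3 1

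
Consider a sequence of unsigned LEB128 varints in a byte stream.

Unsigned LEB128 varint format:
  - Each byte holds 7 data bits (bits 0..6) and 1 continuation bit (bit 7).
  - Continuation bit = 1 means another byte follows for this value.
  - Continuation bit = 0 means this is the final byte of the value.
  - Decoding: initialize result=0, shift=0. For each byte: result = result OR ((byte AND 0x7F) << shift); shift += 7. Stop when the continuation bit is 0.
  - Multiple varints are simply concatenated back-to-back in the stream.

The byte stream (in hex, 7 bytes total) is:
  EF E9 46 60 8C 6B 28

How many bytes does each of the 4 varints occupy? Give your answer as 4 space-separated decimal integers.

  byte[0]=0xEF cont=1 payload=0x6F=111: acc |= 111<<0 -> acc=111 shift=7
  byte[1]=0xE9 cont=1 payload=0x69=105: acc |= 105<<7 -> acc=13551 shift=14
  byte[2]=0x46 cont=0 payload=0x46=70: acc |= 70<<14 -> acc=1160431 shift=21 [end]
Varint 1: bytes[0:3] = EF E9 46 -> value 1160431 (3 byte(s))
  byte[3]=0x60 cont=0 payload=0x60=96: acc |= 96<<0 -> acc=96 shift=7 [end]
Varint 2: bytes[3:4] = 60 -> value 96 (1 byte(s))
  byte[4]=0x8C cont=1 payload=0x0C=12: acc |= 12<<0 -> acc=12 shift=7
  byte[5]=0x6B cont=0 payload=0x6B=107: acc |= 107<<7 -> acc=13708 shift=14 [end]
Varint 3: bytes[4:6] = 8C 6B -> value 13708 (2 byte(s))
  byte[6]=0x28 cont=0 payload=0x28=40: acc |= 40<<0 -> acc=40 shift=7 [end]
Varint 4: bytes[6:7] = 28 -> value 40 (1 byte(s))

Answer: 3 1 2 1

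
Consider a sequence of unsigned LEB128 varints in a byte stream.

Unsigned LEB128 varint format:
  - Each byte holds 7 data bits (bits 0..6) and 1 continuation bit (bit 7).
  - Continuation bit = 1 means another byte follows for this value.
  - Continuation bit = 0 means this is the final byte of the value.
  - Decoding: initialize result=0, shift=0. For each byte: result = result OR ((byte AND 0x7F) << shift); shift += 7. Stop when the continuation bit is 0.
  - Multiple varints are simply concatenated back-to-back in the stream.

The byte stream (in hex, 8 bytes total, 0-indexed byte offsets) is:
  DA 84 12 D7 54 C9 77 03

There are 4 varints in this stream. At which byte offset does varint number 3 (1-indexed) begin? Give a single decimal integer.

  byte[0]=0xDA cont=1 payload=0x5A=90: acc |= 90<<0 -> acc=90 shift=7
  byte[1]=0x84 cont=1 payload=0x04=4: acc |= 4<<7 -> acc=602 shift=14
  byte[2]=0x12 cont=0 payload=0x12=18: acc |= 18<<14 -> acc=295514 shift=21 [end]
Varint 1: bytes[0:3] = DA 84 12 -> value 295514 (3 byte(s))
  byte[3]=0xD7 cont=1 payload=0x57=87: acc |= 87<<0 -> acc=87 shift=7
  byte[4]=0x54 cont=0 payload=0x54=84: acc |= 84<<7 -> acc=10839 shift=14 [end]
Varint 2: bytes[3:5] = D7 54 -> value 10839 (2 byte(s))
  byte[5]=0xC9 cont=1 payload=0x49=73: acc |= 73<<0 -> acc=73 shift=7
  byte[6]=0x77 cont=0 payload=0x77=119: acc |= 119<<7 -> acc=15305 shift=14 [end]
Varint 3: bytes[5:7] = C9 77 -> value 15305 (2 byte(s))
  byte[7]=0x03 cont=0 payload=0x03=3: acc |= 3<<0 -> acc=3 shift=7 [end]
Varint 4: bytes[7:8] = 03 -> value 3 (1 byte(s))

Answer: 5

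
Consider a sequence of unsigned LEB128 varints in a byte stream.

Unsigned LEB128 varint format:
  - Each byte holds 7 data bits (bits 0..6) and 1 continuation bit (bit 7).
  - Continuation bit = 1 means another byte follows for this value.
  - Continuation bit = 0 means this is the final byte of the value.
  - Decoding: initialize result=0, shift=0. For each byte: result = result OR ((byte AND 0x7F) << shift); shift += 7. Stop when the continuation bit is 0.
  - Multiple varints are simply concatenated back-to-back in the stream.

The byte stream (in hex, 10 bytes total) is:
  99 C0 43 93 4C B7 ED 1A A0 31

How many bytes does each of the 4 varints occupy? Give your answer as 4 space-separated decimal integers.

Answer: 3 2 3 2

Derivation:
  byte[0]=0x99 cont=1 payload=0x19=25: acc |= 25<<0 -> acc=25 shift=7
  byte[1]=0xC0 cont=1 payload=0x40=64: acc |= 64<<7 -> acc=8217 shift=14
  byte[2]=0x43 cont=0 payload=0x43=67: acc |= 67<<14 -> acc=1105945 shift=21 [end]
Varint 1: bytes[0:3] = 99 C0 43 -> value 1105945 (3 byte(s))
  byte[3]=0x93 cont=1 payload=0x13=19: acc |= 19<<0 -> acc=19 shift=7
  byte[4]=0x4C cont=0 payload=0x4C=76: acc |= 76<<7 -> acc=9747 shift=14 [end]
Varint 2: bytes[3:5] = 93 4C -> value 9747 (2 byte(s))
  byte[5]=0xB7 cont=1 payload=0x37=55: acc |= 55<<0 -> acc=55 shift=7
  byte[6]=0xED cont=1 payload=0x6D=109: acc |= 109<<7 -> acc=14007 shift=14
  byte[7]=0x1A cont=0 payload=0x1A=26: acc |= 26<<14 -> acc=439991 shift=21 [end]
Varint 3: bytes[5:8] = B7 ED 1A -> value 439991 (3 byte(s))
  byte[8]=0xA0 cont=1 payload=0x20=32: acc |= 32<<0 -> acc=32 shift=7
  byte[9]=0x31 cont=0 payload=0x31=49: acc |= 49<<7 -> acc=6304 shift=14 [end]
Varint 4: bytes[8:10] = A0 31 -> value 6304 (2 byte(s))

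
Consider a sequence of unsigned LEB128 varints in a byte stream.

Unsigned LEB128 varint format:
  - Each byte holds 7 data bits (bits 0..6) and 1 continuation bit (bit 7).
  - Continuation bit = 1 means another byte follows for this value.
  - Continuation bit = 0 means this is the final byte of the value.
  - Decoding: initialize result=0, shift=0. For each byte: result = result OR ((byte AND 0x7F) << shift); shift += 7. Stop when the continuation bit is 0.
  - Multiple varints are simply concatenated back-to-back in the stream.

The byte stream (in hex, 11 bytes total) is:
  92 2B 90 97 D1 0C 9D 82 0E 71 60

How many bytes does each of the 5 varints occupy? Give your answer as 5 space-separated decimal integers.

Answer: 2 4 3 1 1

Derivation:
  byte[0]=0x92 cont=1 payload=0x12=18: acc |= 18<<0 -> acc=18 shift=7
  byte[1]=0x2B cont=0 payload=0x2B=43: acc |= 43<<7 -> acc=5522 shift=14 [end]
Varint 1: bytes[0:2] = 92 2B -> value 5522 (2 byte(s))
  byte[2]=0x90 cont=1 payload=0x10=16: acc |= 16<<0 -> acc=16 shift=7
  byte[3]=0x97 cont=1 payload=0x17=23: acc |= 23<<7 -> acc=2960 shift=14
  byte[4]=0xD1 cont=1 payload=0x51=81: acc |= 81<<14 -> acc=1330064 shift=21
  byte[5]=0x0C cont=0 payload=0x0C=12: acc |= 12<<21 -> acc=26495888 shift=28 [end]
Varint 2: bytes[2:6] = 90 97 D1 0C -> value 26495888 (4 byte(s))
  byte[6]=0x9D cont=1 payload=0x1D=29: acc |= 29<<0 -> acc=29 shift=7
  byte[7]=0x82 cont=1 payload=0x02=2: acc |= 2<<7 -> acc=285 shift=14
  byte[8]=0x0E cont=0 payload=0x0E=14: acc |= 14<<14 -> acc=229661 shift=21 [end]
Varint 3: bytes[6:9] = 9D 82 0E -> value 229661 (3 byte(s))
  byte[9]=0x71 cont=0 payload=0x71=113: acc |= 113<<0 -> acc=113 shift=7 [end]
Varint 4: bytes[9:10] = 71 -> value 113 (1 byte(s))
  byte[10]=0x60 cont=0 payload=0x60=96: acc |= 96<<0 -> acc=96 shift=7 [end]
Varint 5: bytes[10:11] = 60 -> value 96 (1 byte(s))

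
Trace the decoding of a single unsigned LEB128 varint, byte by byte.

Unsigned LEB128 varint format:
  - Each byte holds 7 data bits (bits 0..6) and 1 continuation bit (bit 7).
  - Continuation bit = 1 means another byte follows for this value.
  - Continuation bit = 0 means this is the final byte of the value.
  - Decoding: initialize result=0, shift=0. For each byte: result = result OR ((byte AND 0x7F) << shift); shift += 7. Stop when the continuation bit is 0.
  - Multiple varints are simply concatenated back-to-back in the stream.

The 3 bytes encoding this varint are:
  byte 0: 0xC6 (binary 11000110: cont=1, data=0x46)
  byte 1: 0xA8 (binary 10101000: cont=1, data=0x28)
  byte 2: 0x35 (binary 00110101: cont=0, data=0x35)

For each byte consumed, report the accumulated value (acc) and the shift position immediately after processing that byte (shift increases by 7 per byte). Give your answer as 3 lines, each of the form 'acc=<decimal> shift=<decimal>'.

Answer: acc=70 shift=7
acc=5190 shift=14
acc=873542 shift=21

Derivation:
byte 0=0xC6: payload=0x46=70, contrib = 70<<0 = 70; acc -> 70, shift -> 7
byte 1=0xA8: payload=0x28=40, contrib = 40<<7 = 5120; acc -> 5190, shift -> 14
byte 2=0x35: payload=0x35=53, contrib = 53<<14 = 868352; acc -> 873542, shift -> 21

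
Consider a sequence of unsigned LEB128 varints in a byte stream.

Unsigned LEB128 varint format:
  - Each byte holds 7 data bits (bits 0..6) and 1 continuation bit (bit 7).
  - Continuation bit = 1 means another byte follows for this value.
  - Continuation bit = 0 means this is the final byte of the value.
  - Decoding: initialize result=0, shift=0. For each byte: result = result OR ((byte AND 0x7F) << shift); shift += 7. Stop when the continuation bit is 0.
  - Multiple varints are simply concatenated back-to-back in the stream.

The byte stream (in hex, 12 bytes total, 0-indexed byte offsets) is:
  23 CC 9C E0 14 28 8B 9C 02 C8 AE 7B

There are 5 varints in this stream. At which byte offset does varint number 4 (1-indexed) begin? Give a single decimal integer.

Answer: 6

Derivation:
  byte[0]=0x23 cont=0 payload=0x23=35: acc |= 35<<0 -> acc=35 shift=7 [end]
Varint 1: bytes[0:1] = 23 -> value 35 (1 byte(s))
  byte[1]=0xCC cont=1 payload=0x4C=76: acc |= 76<<0 -> acc=76 shift=7
  byte[2]=0x9C cont=1 payload=0x1C=28: acc |= 28<<7 -> acc=3660 shift=14
  byte[3]=0xE0 cont=1 payload=0x60=96: acc |= 96<<14 -> acc=1576524 shift=21
  byte[4]=0x14 cont=0 payload=0x14=20: acc |= 20<<21 -> acc=43519564 shift=28 [end]
Varint 2: bytes[1:5] = CC 9C E0 14 -> value 43519564 (4 byte(s))
  byte[5]=0x28 cont=0 payload=0x28=40: acc |= 40<<0 -> acc=40 shift=7 [end]
Varint 3: bytes[5:6] = 28 -> value 40 (1 byte(s))
  byte[6]=0x8B cont=1 payload=0x0B=11: acc |= 11<<0 -> acc=11 shift=7
  byte[7]=0x9C cont=1 payload=0x1C=28: acc |= 28<<7 -> acc=3595 shift=14
  byte[8]=0x02 cont=0 payload=0x02=2: acc |= 2<<14 -> acc=36363 shift=21 [end]
Varint 4: bytes[6:9] = 8B 9C 02 -> value 36363 (3 byte(s))
  byte[9]=0xC8 cont=1 payload=0x48=72: acc |= 72<<0 -> acc=72 shift=7
  byte[10]=0xAE cont=1 payload=0x2E=46: acc |= 46<<7 -> acc=5960 shift=14
  byte[11]=0x7B cont=0 payload=0x7B=123: acc |= 123<<14 -> acc=2021192 shift=21 [end]
Varint 5: bytes[9:12] = C8 AE 7B -> value 2021192 (3 byte(s))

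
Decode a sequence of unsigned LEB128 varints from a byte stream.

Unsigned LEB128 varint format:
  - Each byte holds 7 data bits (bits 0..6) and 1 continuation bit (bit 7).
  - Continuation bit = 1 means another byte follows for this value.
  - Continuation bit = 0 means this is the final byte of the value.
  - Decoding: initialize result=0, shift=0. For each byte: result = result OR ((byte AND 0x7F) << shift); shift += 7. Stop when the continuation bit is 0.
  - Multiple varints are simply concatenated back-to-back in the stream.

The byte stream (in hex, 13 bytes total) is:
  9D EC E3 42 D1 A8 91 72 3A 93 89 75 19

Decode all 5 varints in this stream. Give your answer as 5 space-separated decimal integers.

Answer: 140047901 239359057 58 1918099 25

Derivation:
  byte[0]=0x9D cont=1 payload=0x1D=29: acc |= 29<<0 -> acc=29 shift=7
  byte[1]=0xEC cont=1 payload=0x6C=108: acc |= 108<<7 -> acc=13853 shift=14
  byte[2]=0xE3 cont=1 payload=0x63=99: acc |= 99<<14 -> acc=1635869 shift=21
  byte[3]=0x42 cont=0 payload=0x42=66: acc |= 66<<21 -> acc=140047901 shift=28 [end]
Varint 1: bytes[0:4] = 9D EC E3 42 -> value 140047901 (4 byte(s))
  byte[4]=0xD1 cont=1 payload=0x51=81: acc |= 81<<0 -> acc=81 shift=7
  byte[5]=0xA8 cont=1 payload=0x28=40: acc |= 40<<7 -> acc=5201 shift=14
  byte[6]=0x91 cont=1 payload=0x11=17: acc |= 17<<14 -> acc=283729 shift=21
  byte[7]=0x72 cont=0 payload=0x72=114: acc |= 114<<21 -> acc=239359057 shift=28 [end]
Varint 2: bytes[4:8] = D1 A8 91 72 -> value 239359057 (4 byte(s))
  byte[8]=0x3A cont=0 payload=0x3A=58: acc |= 58<<0 -> acc=58 shift=7 [end]
Varint 3: bytes[8:9] = 3A -> value 58 (1 byte(s))
  byte[9]=0x93 cont=1 payload=0x13=19: acc |= 19<<0 -> acc=19 shift=7
  byte[10]=0x89 cont=1 payload=0x09=9: acc |= 9<<7 -> acc=1171 shift=14
  byte[11]=0x75 cont=0 payload=0x75=117: acc |= 117<<14 -> acc=1918099 shift=21 [end]
Varint 4: bytes[9:12] = 93 89 75 -> value 1918099 (3 byte(s))
  byte[12]=0x19 cont=0 payload=0x19=25: acc |= 25<<0 -> acc=25 shift=7 [end]
Varint 5: bytes[12:13] = 19 -> value 25 (1 byte(s))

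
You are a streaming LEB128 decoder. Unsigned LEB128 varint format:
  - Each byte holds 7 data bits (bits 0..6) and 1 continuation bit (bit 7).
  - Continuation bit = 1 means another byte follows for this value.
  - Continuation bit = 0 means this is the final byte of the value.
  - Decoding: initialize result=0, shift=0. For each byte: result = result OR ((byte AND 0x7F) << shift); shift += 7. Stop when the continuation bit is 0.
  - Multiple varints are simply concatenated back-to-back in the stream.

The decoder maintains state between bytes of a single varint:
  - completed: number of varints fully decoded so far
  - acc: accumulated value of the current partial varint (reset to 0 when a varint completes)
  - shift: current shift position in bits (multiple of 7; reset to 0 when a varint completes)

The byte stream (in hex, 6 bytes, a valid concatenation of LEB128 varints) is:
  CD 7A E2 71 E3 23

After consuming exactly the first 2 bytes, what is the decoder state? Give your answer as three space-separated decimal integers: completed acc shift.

byte[0]=0xCD cont=1 payload=0x4D: acc |= 77<<0 -> completed=0 acc=77 shift=7
byte[1]=0x7A cont=0 payload=0x7A: varint #1 complete (value=15693); reset -> completed=1 acc=0 shift=0

Answer: 1 0 0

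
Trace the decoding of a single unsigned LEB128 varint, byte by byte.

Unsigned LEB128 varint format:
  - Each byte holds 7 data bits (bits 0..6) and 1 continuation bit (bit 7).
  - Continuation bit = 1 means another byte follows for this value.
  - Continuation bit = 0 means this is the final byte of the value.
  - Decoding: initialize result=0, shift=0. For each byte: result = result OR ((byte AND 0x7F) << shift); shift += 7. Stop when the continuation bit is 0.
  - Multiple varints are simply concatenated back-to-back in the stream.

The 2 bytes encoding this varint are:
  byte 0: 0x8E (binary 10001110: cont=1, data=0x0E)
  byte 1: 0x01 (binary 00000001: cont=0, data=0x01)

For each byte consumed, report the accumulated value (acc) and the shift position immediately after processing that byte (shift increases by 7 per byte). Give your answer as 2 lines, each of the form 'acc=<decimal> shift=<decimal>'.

byte 0=0x8E: payload=0x0E=14, contrib = 14<<0 = 14; acc -> 14, shift -> 7
byte 1=0x01: payload=0x01=1, contrib = 1<<7 = 128; acc -> 142, shift -> 14

Answer: acc=14 shift=7
acc=142 shift=14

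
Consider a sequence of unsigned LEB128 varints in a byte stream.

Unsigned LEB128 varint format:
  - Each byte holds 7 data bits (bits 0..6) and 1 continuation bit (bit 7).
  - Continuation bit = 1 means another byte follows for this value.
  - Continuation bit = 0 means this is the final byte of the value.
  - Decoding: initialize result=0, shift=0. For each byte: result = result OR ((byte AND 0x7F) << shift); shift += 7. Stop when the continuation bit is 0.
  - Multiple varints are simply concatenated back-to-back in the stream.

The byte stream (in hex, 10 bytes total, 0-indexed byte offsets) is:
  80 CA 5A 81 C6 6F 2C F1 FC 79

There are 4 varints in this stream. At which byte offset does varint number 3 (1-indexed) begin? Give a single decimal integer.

Answer: 6

Derivation:
  byte[0]=0x80 cont=1 payload=0x00=0: acc |= 0<<0 -> acc=0 shift=7
  byte[1]=0xCA cont=1 payload=0x4A=74: acc |= 74<<7 -> acc=9472 shift=14
  byte[2]=0x5A cont=0 payload=0x5A=90: acc |= 90<<14 -> acc=1484032 shift=21 [end]
Varint 1: bytes[0:3] = 80 CA 5A -> value 1484032 (3 byte(s))
  byte[3]=0x81 cont=1 payload=0x01=1: acc |= 1<<0 -> acc=1 shift=7
  byte[4]=0xC6 cont=1 payload=0x46=70: acc |= 70<<7 -> acc=8961 shift=14
  byte[5]=0x6F cont=0 payload=0x6F=111: acc |= 111<<14 -> acc=1827585 shift=21 [end]
Varint 2: bytes[3:6] = 81 C6 6F -> value 1827585 (3 byte(s))
  byte[6]=0x2C cont=0 payload=0x2C=44: acc |= 44<<0 -> acc=44 shift=7 [end]
Varint 3: bytes[6:7] = 2C -> value 44 (1 byte(s))
  byte[7]=0xF1 cont=1 payload=0x71=113: acc |= 113<<0 -> acc=113 shift=7
  byte[8]=0xFC cont=1 payload=0x7C=124: acc |= 124<<7 -> acc=15985 shift=14
  byte[9]=0x79 cont=0 payload=0x79=121: acc |= 121<<14 -> acc=1998449 shift=21 [end]
Varint 4: bytes[7:10] = F1 FC 79 -> value 1998449 (3 byte(s))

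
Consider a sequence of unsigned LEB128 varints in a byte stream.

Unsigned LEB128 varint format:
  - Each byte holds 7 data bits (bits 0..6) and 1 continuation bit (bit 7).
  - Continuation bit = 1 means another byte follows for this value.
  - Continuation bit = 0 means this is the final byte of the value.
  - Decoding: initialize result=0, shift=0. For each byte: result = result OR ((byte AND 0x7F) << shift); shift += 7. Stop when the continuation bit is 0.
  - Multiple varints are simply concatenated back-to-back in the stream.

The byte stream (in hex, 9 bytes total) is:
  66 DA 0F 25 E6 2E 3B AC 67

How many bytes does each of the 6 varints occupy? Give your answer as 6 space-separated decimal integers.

Answer: 1 2 1 2 1 2

Derivation:
  byte[0]=0x66 cont=0 payload=0x66=102: acc |= 102<<0 -> acc=102 shift=7 [end]
Varint 1: bytes[0:1] = 66 -> value 102 (1 byte(s))
  byte[1]=0xDA cont=1 payload=0x5A=90: acc |= 90<<0 -> acc=90 shift=7
  byte[2]=0x0F cont=0 payload=0x0F=15: acc |= 15<<7 -> acc=2010 shift=14 [end]
Varint 2: bytes[1:3] = DA 0F -> value 2010 (2 byte(s))
  byte[3]=0x25 cont=0 payload=0x25=37: acc |= 37<<0 -> acc=37 shift=7 [end]
Varint 3: bytes[3:4] = 25 -> value 37 (1 byte(s))
  byte[4]=0xE6 cont=1 payload=0x66=102: acc |= 102<<0 -> acc=102 shift=7
  byte[5]=0x2E cont=0 payload=0x2E=46: acc |= 46<<7 -> acc=5990 shift=14 [end]
Varint 4: bytes[4:6] = E6 2E -> value 5990 (2 byte(s))
  byte[6]=0x3B cont=0 payload=0x3B=59: acc |= 59<<0 -> acc=59 shift=7 [end]
Varint 5: bytes[6:7] = 3B -> value 59 (1 byte(s))
  byte[7]=0xAC cont=1 payload=0x2C=44: acc |= 44<<0 -> acc=44 shift=7
  byte[8]=0x67 cont=0 payload=0x67=103: acc |= 103<<7 -> acc=13228 shift=14 [end]
Varint 6: bytes[7:9] = AC 67 -> value 13228 (2 byte(s))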